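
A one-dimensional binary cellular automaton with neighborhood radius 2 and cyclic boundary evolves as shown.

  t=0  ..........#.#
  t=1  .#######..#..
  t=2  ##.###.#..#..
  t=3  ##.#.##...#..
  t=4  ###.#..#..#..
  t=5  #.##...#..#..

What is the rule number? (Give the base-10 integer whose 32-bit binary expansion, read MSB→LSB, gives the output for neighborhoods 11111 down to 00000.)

  [31] ##### => #  t=1,i=3
  [30] ####. => .  t=1,i=6
  [29] ###.# => #  t=2,i=5
  [28] ###.. => #  t=1,i=7
  [27] ##.## => .  t=2,i=2
  [26] ##.#. => #  t=2,i=6
  [25] ##..# => .  t=1,i=8
  [24] ##... => #  t=3,i=7
  [23] #.### => #  t=2,i=3
  [22] #.##. => .  t=3,i=5
  [21] #.#.# => .  t=3,i=3
  [20] #.#.. => .  t=0,i=12
  [19] #..## => .  t=2,i=12
  [18] #..#. => .  t=1,i=9
  [17] #...# => .  t=1,i=12
  [16] #.... => #  t=0,i=1
  [15] .#### => .  t=1,i=2
  [14] .###. => .  t=2,i=4
  [13] .##.# => #  t=2,i=1
  [12] .##.. => .  t=3,i=6
  [11] .#.## => #  t=3,i=4
  [10] .#.#. => .  t=0,i=11
  [9] .#..# => .  t=2,i=8
  [8] .#... => .  t=0,i=0
  [7] ..### => #  t=1,i=1
  [6] ..##. => #  t=2,i=0
  [5] ..#.# => #  t=0,i=10
  [4] ..#.. => #  t=1,i=10
  [3] ...## => #  t=1,i=0
  [2] ...#. => .  t=0,i=9
  [1] ....# => .  t=0,i=8
  [0] ..... => #  t=0,i=2
  bits 10110101100000010010100011111001 = 3045140729

3045140729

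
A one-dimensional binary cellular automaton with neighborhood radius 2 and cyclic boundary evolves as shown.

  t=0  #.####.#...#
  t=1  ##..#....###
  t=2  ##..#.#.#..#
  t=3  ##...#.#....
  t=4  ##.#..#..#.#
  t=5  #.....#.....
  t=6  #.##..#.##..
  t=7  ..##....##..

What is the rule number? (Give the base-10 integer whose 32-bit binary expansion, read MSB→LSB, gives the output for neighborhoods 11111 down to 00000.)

3628299353

  nb #####: next=#  (t=1,i=11, bit31=1)
  nb ####.: next=#  (t=0,i=4, bit30=1)
  nb ###.#: next=.  (t=0,i=5, bit29=0)
  nb ###..: next=#  (t=1,i=1, bit28=1)
  nb ##.##: next=#  (t=0,i=1, bit27=1)
  nb ##.#.: next=.  (t=0,i=6, bit26=0)
  nb ##..#: next=.  (t=1,i=2, bit25=0)
  nb ##...: next=.  (t=3,i=2, bit24=0)
  nb #.###: next=.  (t=0,i=2, bit23=0)
  nb #.##.: next=#  (t=6,i=2, bit22=1)
  nb #.#.#: next=.  (t=2,i=6, bit21=0)
  nb #.#..: next=.  (t=0,i=7, bit20=0)
  nb #..##: next=.  (t=2,i=10, bit19=0)
  nb #..#.: next=.  (t=1,i=3, bit18=0)
  nb #...#: next=#  (t=0,i=9, bit17=1)
  nb #....: next=#  (t=1,i=6, bit16=1)
  nb .####: next=.  (t=0,i=3, bit15=0)
  nb .###.: next=#  (t=2,i=0, bit14=1)
  nb .##.#: next=#  (t=0,i=0, bit13=1)
  nb .##..: next=#  (t=3,i=1, bit12=1)
  nb .#.##: next=.  (t=4,i=10, bit11=0)
  nb .#.#.: next=#  (t=2,i=5, bit10=1)
  nb .#..#: next=.  (t=2,i=9, bit9=0)
  nb .#...: next=.  (t=0,i=8, bit8=0)
  nb ..###: next=.  (t=1,i=9, bit7=0)
  nb ..##.: next=#  (t=0,i=11, bit6=1)
  nb ..#.#: next=.  (t=2,i=4, bit5=0)
  nb ..#..: next=#  (t=1,i=4, bit4=1)
  nb ...##: next=#  (t=0,i=10, bit3=1)
  nb ...#.: next=.  (t=3,i=4, bit2=0)
  nb ....#: next=.  (t=1,i=7, bit1=0)
  nb .....: next=#  (t=5,i=3, bit0=1)
  bits 11011000010000110111010001011001 = 3628299353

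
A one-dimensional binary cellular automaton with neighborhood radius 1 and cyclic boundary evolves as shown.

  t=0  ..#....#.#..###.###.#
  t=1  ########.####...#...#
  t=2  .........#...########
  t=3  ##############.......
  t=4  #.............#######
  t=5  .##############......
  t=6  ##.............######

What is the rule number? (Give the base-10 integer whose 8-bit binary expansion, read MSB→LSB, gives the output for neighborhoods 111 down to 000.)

31

  ###|.  b7=0 t=0,i=13
  ##.|.  b6=0 t=0,i=14
  #.#|.  b5=0 t=0,i=8
  #..|#  b4=1 t=0,i=0
  .##|#  b3=1 t=0,i=12
  .#.|#  b2=1 t=0,i=2
  ..#|#  b1=1 t=0,i=1
  ...|#  b0=1 t=0,i=4
  bits 00011111 = 31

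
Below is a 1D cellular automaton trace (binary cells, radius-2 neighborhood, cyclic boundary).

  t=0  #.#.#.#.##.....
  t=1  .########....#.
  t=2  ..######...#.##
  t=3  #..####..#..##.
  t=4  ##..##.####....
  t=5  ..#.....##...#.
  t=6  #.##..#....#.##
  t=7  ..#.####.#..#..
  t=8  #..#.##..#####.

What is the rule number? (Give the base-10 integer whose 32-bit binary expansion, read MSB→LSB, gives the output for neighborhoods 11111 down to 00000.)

3262549778

  ##### -> #   bit 31 = 1  t=1,i=3
  ####. -> #   bit 30 = 1  t=1,i=7
  ###.# -> .   bit 29 = 0  t=6,i=0
  ###.. -> .   bit 28 = 0  t=1,i=8
  ##.## -> .   bit 27 = 0  t=4,i=6
  ##.#. -> .   bit 26 = 0  t=3,i=14
  ##..# -> #   bit 25 = 1  t=2,i=0
  ##... -> .   bit 24 = 0  t=0,i=10
  #.### -> .   bit 23 = 0  t=4,i=7
  #.##. -> #   bit 22 = 1  t=0,i=8
  #.#.# -> #   bit 21 = 1  t=0,i=2
  #.#.. -> #   bit 20 = 1  t=3,i=0
  #..## -> .   bit 19 = 0  t=1,i=0
  #..#. -> #   bit 18 = 1  t=3,i=8
  #...# -> #   bit 17 = 1  t=2,i=9
  #.... -> .   bit 16 = 0  t=0,i=11
  .#### -> #   bit 15 = 1  t=1,i=2
  .###. -> .   bit 14 = 0  t=6,i=14
  .##.# -> .   bit 13 = 0  t=3,i=13
  .##.. -> .   bit 12 = 0  t=0,i=9
  .#.## -> #   bit 11 = 1  t=0,i=7
  .#.#. -> #   bit 10 = 1  t=0,i=1
  .#..# -> #   bit 9 = 1  t=1,i=14
  .#... -> #   bit 8 = 1  t=5,i=3
  ..### -> .   bit 7 = 0  t=1,i=1
  ..##. -> .   bit 6 = 0  t=3,i=12
  ..#.# -> .   bit 5 = 0  t=0,i=0
  ..#.. -> #   bit 4 = 1  t=1,i=13
  ...## -> .   bit 3 = 0  t=4,i=14
  ...#. -> .   bit 2 = 0  t=0,i=14
  ....# -> #   bit 1 = 1  t=0,i=13
  ..... -> .   bit 0 = 0  t=0,i=12
  bits 11000010011101101000111100010010 = 3262549778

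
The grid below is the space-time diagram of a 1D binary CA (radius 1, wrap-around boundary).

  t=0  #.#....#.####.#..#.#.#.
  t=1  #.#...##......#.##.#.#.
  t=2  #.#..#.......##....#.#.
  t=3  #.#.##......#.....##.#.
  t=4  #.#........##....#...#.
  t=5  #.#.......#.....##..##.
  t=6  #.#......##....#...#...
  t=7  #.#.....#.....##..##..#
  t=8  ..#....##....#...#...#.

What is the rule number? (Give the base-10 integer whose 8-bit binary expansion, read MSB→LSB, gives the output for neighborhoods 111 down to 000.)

  ###|.  b7=0 t=0,i=10
  ##.|.  b6=0 t=0,i=12
  #.#|.  b5=0 t=0,i=1
  #..|.  b4=0 t=0,i=3
  .##|.  b3=0 t=0,i=9
  .#.|#  b2=1 t=0,i=0
  ..#|#  b1=1 t=0,i=6
  ...|.  b0=0 t=0,i=4
  bits 00000110 = 6

6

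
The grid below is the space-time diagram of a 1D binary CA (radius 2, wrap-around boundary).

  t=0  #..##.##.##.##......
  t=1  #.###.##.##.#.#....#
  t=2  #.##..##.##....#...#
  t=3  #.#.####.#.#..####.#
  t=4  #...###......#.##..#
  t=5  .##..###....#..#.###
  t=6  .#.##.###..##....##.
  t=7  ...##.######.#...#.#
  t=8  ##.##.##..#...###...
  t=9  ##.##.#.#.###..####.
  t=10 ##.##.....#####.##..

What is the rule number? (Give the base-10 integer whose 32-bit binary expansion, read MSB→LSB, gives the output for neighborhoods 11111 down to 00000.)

1405804884

  #####|.  b31=0 t=7,i=8
  ####.|#  b30=1 t=3,i=6
  ###.#|.  b29=0 t=1,i=4
  ###..|#  b28=1 t=4,i=6
  ##.##|.  b27=0 t=0,i=5
  ##.#.|.  b26=0 t=1,i=11
  ##..#|#  b25=1 t=2,i=4
  ##...|#  b24=1 t=0,i=14
  #.###|#  b23=1 t=1,i=2
  #.##.|#  b22=1 t=0,i=6
  #.#.#|.  b21=0 t=1,i=12
  #.#..|.  b20=0 t=1,i=14
  #..##|#  b19=1 t=0,i=2
  #..#.|.  b18=0 t=5,i=14
  #...#|#  b17=1 t=2,i=17
  #....|.  b16=0 t=0,i=15
  .####|#  b15=1 t=3,i=5
  .###.|#  b14=1 t=1,i=3
  .##.#|#  b13=1 t=0,i=4
  .##..|.  b12=0 t=0,i=13
  .#.##|.  b11=0 t=3,i=3
  .#.#.|.  b10=0 t=1,i=13
  .#..#|.  b9=0 t=0,i=1
  .#...|#  b8=1 t=1,i=15
  ..###|.  b7=0 t=3,i=14
  ..##.|#  b6=1 t=0,i=3
  ..#.#|.  b5=0 t=4,i=13
  ..#..|#  b4=1 t=0,i=0
  ...##|.  b3=0 t=1,i=18
  ...#.|#  b2=1 t=0,i=19
  ....#|.  b1=0 t=0,i=18
  .....|.  b0=0 t=0,i=16
  bits 01010011110010101110000101010100 = 1405804884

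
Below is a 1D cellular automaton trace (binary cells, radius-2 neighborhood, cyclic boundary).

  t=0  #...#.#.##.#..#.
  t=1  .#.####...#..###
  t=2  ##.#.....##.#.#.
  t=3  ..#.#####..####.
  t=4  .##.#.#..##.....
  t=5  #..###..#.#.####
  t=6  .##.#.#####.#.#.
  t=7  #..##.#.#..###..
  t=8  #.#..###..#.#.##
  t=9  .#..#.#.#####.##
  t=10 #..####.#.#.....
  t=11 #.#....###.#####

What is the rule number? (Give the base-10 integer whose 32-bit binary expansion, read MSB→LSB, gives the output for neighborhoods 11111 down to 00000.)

  [31] ##### => #  t=3,i=6
  [30] ####. => .  t=1,i=5
  [29] ###.# => .  t=1,i=15
  [28] ###.. => .  t=1,i=6
  [27] ##.## => .  t=9,i=13
  [26] ##.#. => #  t=0,i=10
  [25] ##..# => #  t=3,i=9
  [24] ##... => .  t=1,i=7
  [23] #.### => #  t=1,i=3
  [22] #.##. => .  t=0,i=8
  [21] #.#.# => #  t=0,i=6
  [20] #.#.. => .  t=0,i=0
  [19] #..## => #  t=1,i=12
  [18] #..#. => #  t=0,i=13
  [17] #...# => .  t=0,i=2
  [16] #.... => #  t=2,i=5
  [15] .#### => .  t=1,i=4
  [14] .###. => #  t=1,i=14
  [13] .##.# => .  t=0,i=9
  [12] .##.. => #  t=4,i=10
  [11] .#.## => .  t=0,i=7
  [10] .#.#. => #  t=0,i=5
  [9] .#..# => .  t=0,i=12
  [8] .#... => #  t=0,i=1
  [7] ..### => .  t=1,i=13
  [6] ..##. => .  t=2,i=9
  [5] ..#.# => #  t=0,i=4
  [4] ..#.. => #  t=1,i=10
  [3] ...## => #  t=2,i=8
  [2] ...#. => #  t=0,i=3
  [1] ....# => #  t=2,i=7
  [0] ..... => #  t=2,i=6
  bits 10000110101011010101010100111111 = 2259506495

2259506495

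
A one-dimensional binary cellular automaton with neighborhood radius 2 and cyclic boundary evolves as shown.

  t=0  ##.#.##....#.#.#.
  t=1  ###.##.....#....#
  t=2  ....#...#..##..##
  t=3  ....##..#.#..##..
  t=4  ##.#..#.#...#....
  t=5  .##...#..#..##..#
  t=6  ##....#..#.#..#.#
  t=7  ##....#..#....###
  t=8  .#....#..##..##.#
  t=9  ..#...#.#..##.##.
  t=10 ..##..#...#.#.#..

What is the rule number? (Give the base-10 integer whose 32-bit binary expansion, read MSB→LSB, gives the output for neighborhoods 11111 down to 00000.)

2529716665

  [31] ##### => #  t=7,i=16
  [30] ####. => .  t=1,i=1
  [29] ###.# => .  t=1,i=2
  [28] ###.. => #  t=6,i=1
  [27] ##.## => .  t=1,i=3
  [26] ##.#. => #  t=0,i=2
  [25] ##..# => #  t=2,i=13
  [24] ##... => .  t=0,i=7
  [23] #.### => #  t=6,i=16
  [22] #.##. => #  t=0,i=0
  [21] #.#.# => .  t=0,i=3
  [20] #.#.. => .  t=3,i=10
  [19] #..## => #  t=2,i=10
  [18] #..#. => .  t=3,i=7
  [17] #...# => .  t=2,i=6
  [16] #.... => .  t=0,i=8
  [15] .#### => .  t=1,i=0
  [14] .###. => #  t=6,i=0
  [13] .##.# => #  t=0,i=1
  [12] .##.. => .  t=0,i=6
  [11] .#.## => #  t=0,i=4
  [10] .#.#. => .  t=0,i=12
  [9] .#..# => .  t=2,i=9
  [8] .#... => #  t=1,i=12
  [7] ..### => #  t=1,i=16
  [6] ..##. => .  t=2,i=11
  [5] ..#.# => #  t=0,i=11
  [4] ..#.. => #  t=1,i=11
  [3] ...## => #  t=1,i=15
  [2] ...#. => .  t=0,i=10
  [1] ....# => .  t=0,i=9
  [0] ..... => #  t=1,i=8
  bits 10010110110010000110100110111001 = 2529716665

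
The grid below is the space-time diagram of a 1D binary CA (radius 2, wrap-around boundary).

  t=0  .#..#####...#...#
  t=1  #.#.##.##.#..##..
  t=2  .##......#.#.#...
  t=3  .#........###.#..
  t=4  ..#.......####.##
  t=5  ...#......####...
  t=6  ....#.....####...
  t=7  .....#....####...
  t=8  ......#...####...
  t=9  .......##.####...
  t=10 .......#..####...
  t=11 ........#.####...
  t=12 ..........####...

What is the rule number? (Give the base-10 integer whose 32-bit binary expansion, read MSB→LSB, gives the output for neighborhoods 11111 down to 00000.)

  [31] ##### => .  t=0,i=6
  [30] ####. => #  t=0,i=7
  [29] ###.# => #  t=3,i=12
  [28] ###.. => #  t=0,i=8
  [27] ##.## => .  t=1,i=6
  [26] ##.#. => #  t=1,i=9
  [25] ##..# => .  t=1,i=15
  [24] ##... => .  t=0,i=9
  [23] #.### => #  t=9,i=10
  [22] #.##. => .  t=1,i=4
  [21] #.#.# => #  t=1,i=2
  [20] #.#.. => .  t=0,i=1
  [19] #..## => .  t=0,i=3
  [18] #..#. => .  t=1,i=16
  [17] #...# => #  t=0,i=10
  [16] #.... => .  t=2,i=4
  [15] .#### => #  t=0,i=5
  [14] .###. => #  t=3,i=11
  [13] .##.# => .  t=1,i=5
  [12] .##.. => .  t=1,i=14
  [11] .#.## => .  t=1,i=3
  [10] .#.#. => #  t=0,i=0
  [9] .#..# => #  t=0,i=2
  [8] .#... => #  t=0,i=13
  [7] ..### => #  t=0,i=4
  [6] ..##. => #  t=1,i=13
  [5] ..#.# => .  t=0,i=16
  [4] ..#.. => .  t=0,i=12
  [3] ...## => .  t=2,i=0
  [2] ...#. => .  t=0,i=11
  [1] ....# => .  t=2,i=7
  [0] ..... => .  t=2,i=5
  bits 01110100101000101100011111000000 = 1956825024

1956825024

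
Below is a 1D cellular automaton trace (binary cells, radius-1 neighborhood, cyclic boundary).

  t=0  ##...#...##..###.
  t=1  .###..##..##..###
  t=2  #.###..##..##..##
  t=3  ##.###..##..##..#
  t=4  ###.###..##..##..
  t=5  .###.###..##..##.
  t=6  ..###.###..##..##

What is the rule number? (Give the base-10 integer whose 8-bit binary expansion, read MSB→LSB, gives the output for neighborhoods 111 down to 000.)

241

  ### -> #   bit 7 = 1  t=0,i=14
  ##. -> #   bit 6 = 1  t=0,i=1
  #.# -> #   bit 5 = 1  t=0,i=16
  #.. -> #   bit 4 = 1  t=0,i=2
  .## -> .   bit 3 = 0  t=0,i=0
  .#. -> .   bit 2 = 0  t=0,i=5
  ..# -> .   bit 1 = 0  t=0,i=4
  ... -> #   bit 0 = 1  t=0,i=3
  bits 11110001 = 241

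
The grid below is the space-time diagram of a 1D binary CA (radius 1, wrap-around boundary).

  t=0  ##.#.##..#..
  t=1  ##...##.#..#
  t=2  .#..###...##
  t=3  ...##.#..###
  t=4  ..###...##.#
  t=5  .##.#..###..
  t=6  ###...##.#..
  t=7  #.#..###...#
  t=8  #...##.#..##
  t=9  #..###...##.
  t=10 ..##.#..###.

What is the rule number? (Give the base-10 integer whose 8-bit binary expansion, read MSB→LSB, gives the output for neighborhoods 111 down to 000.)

  nb ###: next=.  (t=1,i=0, bit7=0)
  nb ##.: next=#  (t=0,i=1, bit6=1)
  nb #.#: next=.  (t=0,i=2, bit5=0)
  nb #..: next=.  (t=0,i=7, bit4=0)
  nb .##: next=#  (t=0,i=0, bit3=1)
  nb .#.: next=.  (t=0,i=3, bit2=0)
  nb ..#: next=#  (t=0,i=8, bit1=1)
  nb ...: next=.  (t=1,i=3, bit0=0)
  bits 01001010 = 74

74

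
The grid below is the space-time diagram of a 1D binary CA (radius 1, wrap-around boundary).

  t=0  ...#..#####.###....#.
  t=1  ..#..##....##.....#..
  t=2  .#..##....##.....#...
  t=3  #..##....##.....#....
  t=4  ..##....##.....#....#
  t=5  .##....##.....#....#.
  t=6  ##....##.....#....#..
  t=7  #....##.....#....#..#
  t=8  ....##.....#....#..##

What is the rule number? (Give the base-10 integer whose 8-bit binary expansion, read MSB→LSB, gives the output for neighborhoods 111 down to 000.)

  ### -> .   bit 7 = 0  t=0,i=7
  ##. -> .   bit 6 = 0  t=0,i=10
  #.# -> #   bit 5 = 1  t=0,i=11
  #.. -> .   bit 4 = 0  t=0,i=4
  .## -> #   bit 3 = 1  t=0,i=6
  .#. -> .   bit 2 = 0  t=0,i=3
  ..# -> #   bit 1 = 1  t=0,i=2
  ... -> .   bit 0 = 0  t=0,i=0
  bits 00101010 = 42

42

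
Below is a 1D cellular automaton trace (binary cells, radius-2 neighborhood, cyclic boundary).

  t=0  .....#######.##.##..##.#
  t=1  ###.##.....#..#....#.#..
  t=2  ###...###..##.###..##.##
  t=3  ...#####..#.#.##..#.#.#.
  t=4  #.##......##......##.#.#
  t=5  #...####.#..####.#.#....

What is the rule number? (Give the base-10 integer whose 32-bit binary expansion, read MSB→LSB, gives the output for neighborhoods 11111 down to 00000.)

562784185

  [31] ##### => .  t=0,i=7
  [30] ####. => .  t=0,i=10
  [29] ###.# => #  t=0,i=11
  [28] ###.. => .  t=2,i=2
  [27] ##.## => .  t=0,i=12
  [26] ##.#. => .  t=0,i=22
  [25] ##..# => .  t=0,i=18
  [24] ##... => #  t=1,i=6
  [23] #.### => #  t=2,i=14
  [22] #.##. => .  t=0,i=13
  [21] #.#.# => .  t=3,i=12
  [20] #.#.. => .  t=0,i=23
  [19] #..## => #  t=0,i=19
  [18] #..#. => .  t=1,i=13
  [17] #...# => #  t=2,i=4
  [16] #.... => #  t=0,i=1
  [15] .#### => .  t=0,i=6
  [14] .###. => #  t=1,i=1
  [13] .##.# => #  t=0,i=14
  [12] .##.. => .  t=0,i=17
  [11] .#.## => .  t=3,i=13
  [10] .#.#. => #  t=1,i=20
  [9] .#..# => #  t=1,i=12
  [8] .#... => #  t=0,i=0
  [7] ..### => #  t=0,i=5
  [6] ..##. => .  t=0,i=20
  [5] ..#.# => #  t=1,i=19
  [4] ..#.. => #  t=1,i=11
  [3] ...## => #  t=0,i=4
  [2] ...#. => .  t=1,i=10
  [1] ....# => .  t=0,i=3
  [0] ..... => #  t=0,i=2
  bits 00100001100010110110011110111001 = 562784185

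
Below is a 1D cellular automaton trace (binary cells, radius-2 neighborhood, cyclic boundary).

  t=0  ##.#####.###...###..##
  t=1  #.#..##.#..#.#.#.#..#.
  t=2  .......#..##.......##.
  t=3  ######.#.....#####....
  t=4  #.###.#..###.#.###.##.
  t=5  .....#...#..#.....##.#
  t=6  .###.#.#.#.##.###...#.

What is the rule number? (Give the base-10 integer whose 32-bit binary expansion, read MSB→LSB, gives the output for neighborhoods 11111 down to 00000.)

3695640755

  nb #####: next=#  (t=0,i=5, bit31=1)
  nb ####.: next=#  (t=0,i=0, bit30=1)
  nb ###.#: next=.  (t=0,i=1, bit29=0)
  nb ###..: next=#  (t=0,i=11, bit28=1)
  nb ##.##: next=#  (t=0,i=2, bit27=1)
  nb ##.#.: next=#  (t=1,i=7, bit26=1)
  nb ##..#: next=.  (t=0,i=18, bit25=0)
  nb ##...: next=.  (t=0,i=12, bit24=0)
  nb #.###: next=.  (t=0,i=3, bit23=0)
  nb #.##.: next=#  (t=4,i=19, bit22=1)
  nb #.#.#: next=.  (t=1,i=0, bit21=0)
  nb #.#..: next=.  (t=1,i=2, bit20=0)
  nb #..##: next=.  (t=0,i=19, bit19=0)
  nb #..#.: next=#  (t=1,i=10, bit18=1)
  nb #...#: next=#  (t=0,i=13, bit17=1)
  nb #....: next=#  (t=2,i=0, bit16=1)
  nb .####: next=.  (t=0,i=4, bit15=0)
  nb .###.: next=.  (t=0,i=10, bit14=0)
  nb .##.#: next=.  (t=1,i=6, bit13=0)
  nb .##..: next=.  (t=2,i=11, bit12=0)
  nb .#.##: next=.  (t=4,i=1, bit11=0)
  nb .#.#.: next=.  (t=1,i=1, bit10=0)
  nb .#..#: next=.  (t=1,i=3, bit9=0)
  nb .#...: next=.  (t=3,i=8, bit8=0)
  nb ..###: next=#  (t=0,i=15, bit7=1)
  nb ..##.: next=.  (t=1,i=5, bit6=0)
  nb ..#.#: next=#  (t=1,i=11, bit5=1)
  nb ..#..: next=#  (t=2,i=7, bit4=1)
  nb ...##: next=.  (t=0,i=14, bit3=0)
  nb ...#.: next=.  (t=2,i=6, bit2=0)
  nb ....#: next=#  (t=2,i=5, bit1=1)
  nb .....: next=#  (t=2,i=1, bit0=1)
  bits 11011100010001110000000010110011 = 3695640755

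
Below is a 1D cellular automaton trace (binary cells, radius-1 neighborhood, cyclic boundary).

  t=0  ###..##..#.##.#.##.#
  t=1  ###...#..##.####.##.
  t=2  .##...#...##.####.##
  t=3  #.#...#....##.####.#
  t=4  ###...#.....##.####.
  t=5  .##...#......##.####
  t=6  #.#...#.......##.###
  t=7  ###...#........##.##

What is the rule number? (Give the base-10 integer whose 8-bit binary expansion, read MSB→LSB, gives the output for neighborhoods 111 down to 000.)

228

  [7] ### => #  t=0,i=0
  [6] ##. => #  t=0,i=2
  [5] #.# => #  t=0,i=10
  [4] #.. => .  t=0,i=3
  [3] .## => .  t=0,i=5
  [2] .#. => #  t=0,i=9
  [1] ..# => .  t=0,i=4
  [0] ... => .  t=1,i=4
  bits 11100100 = 228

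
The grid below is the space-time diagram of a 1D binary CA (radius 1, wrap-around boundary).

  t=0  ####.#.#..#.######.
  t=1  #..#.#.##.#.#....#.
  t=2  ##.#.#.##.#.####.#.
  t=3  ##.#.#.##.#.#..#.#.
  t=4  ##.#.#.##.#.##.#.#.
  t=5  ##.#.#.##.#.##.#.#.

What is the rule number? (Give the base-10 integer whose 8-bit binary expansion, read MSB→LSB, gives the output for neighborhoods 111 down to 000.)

  nb ###: next=.  (t=0,i=1, bit7=0)
  nb ##.: next=#  (t=0,i=3, bit6=1)
  nb #.#: next=.  (t=0,i=4, bit5=0)
  nb #..: next=#  (t=0,i=8, bit4=1)
  nb .##: next=#  (t=0,i=0, bit3=1)
  nb .#.: next=#  (t=0,i=5, bit2=1)
  nb ..#: next=.  (t=0,i=9, bit1=0)
  nb ...: next=#  (t=1,i=14, bit0=1)
  bits 01011101 = 93

93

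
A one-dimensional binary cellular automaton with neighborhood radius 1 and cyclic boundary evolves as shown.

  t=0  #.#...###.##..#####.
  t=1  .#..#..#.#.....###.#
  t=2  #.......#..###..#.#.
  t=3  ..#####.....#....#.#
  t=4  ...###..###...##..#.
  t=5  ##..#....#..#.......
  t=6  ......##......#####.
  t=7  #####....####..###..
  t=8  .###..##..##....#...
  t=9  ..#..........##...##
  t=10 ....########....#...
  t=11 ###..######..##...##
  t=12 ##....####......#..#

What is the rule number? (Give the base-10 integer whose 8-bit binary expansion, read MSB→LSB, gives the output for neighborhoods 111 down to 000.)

  ###|#  b7=1 t=0,i=7
  ##.|.  b6=0 t=0,i=8
  #.#|#  b5=1 t=0,i=1
  #..|.  b4=0 t=0,i=3
  .##|.  b3=0 t=0,i=6
  .#.|.  b2=0 t=0,i=0
  ..#|.  b1=0 t=0,i=5
  ...|#  b0=1 t=0,i=4
  bits 10100001 = 161

161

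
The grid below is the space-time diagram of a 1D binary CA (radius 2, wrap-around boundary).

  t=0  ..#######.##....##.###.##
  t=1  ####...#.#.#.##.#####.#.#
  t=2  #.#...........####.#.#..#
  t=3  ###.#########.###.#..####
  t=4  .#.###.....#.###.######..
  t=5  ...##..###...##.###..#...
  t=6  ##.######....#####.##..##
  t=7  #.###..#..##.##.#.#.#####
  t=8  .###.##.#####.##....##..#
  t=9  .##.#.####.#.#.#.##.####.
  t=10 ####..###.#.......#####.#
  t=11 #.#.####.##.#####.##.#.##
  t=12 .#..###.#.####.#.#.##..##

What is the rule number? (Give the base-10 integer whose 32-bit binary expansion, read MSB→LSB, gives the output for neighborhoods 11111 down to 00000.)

1318974147

  [31] ##### => .  t=0,i=4
  [30] ####. => #  t=0,i=7
  [29] ###.# => .  t=0,i=8
  [28] ###.. => .  t=1,i=3
  [27] ##.## => #  t=0,i=9
  [26] ##.#. => #  t=1,i=21
  [25] ##..# => #  t=0,i=0
  [24] ##... => .  t=0,i=12
  [23] #.### => #  t=0,i=19
  [22] #.##. => .  t=0,i=10
  [21] #.#.# => .  t=1,i=9
  [20] #.#.. => #  t=2,i=2
  [19] #..## => #  t=0,i=1
  [18] #..#. => #  t=5,i=20
  [17] #...# => .  t=1,i=5
  [16] #.... => #  t=0,i=13
  [15] .#### => #  t=0,i=3
  [14] .###. => #  t=0,i=20
  [13] .##.# => #  t=0,i=17
  [12] .##.. => #  t=0,i=11
  [11] .#.## => .  t=1,i=12
  [10] .#.#. => .  t=1,i=8
  [9] .#..# => #  t=2,i=22
  [8] .#... => .  t=2,i=3
  [7] ..### => #  t=0,i=2
  [6] ..##. => #  t=0,i=16
  [5] ..#.# => .  t=1,i=7
  [4] ..#.. => .  t=5,i=21
  [3] ...## => .  t=0,i=15
  [2] ...#. => .  t=1,i=6
  [1] ....# => #  t=0,i=14
  [0] ..... => #  t=2,i=5
  bits 01001110100111011111001011000011 = 1318974147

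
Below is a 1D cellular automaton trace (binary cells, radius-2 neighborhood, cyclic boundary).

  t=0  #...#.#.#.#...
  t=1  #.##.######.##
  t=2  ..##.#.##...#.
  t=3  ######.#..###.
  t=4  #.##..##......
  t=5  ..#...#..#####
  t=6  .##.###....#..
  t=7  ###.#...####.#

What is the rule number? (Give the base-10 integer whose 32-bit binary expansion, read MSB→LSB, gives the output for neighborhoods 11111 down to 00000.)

2230789215

  #####|#  b31=1 t=1,i=7
  ####.|.  b30=0 t=1,i=9
  ###.#|.  b29=0 t=1,i=0
  ###..|.  b28=0 t=5,i=13
  ##.##|.  b27=0 t=1,i=1
  ##.#.|#  b26=1 t=2,i=4
  ##..#|.  b25=0 t=4,i=4
  ##...|.  b24=0 t=2,i=9
  #.###|#  b23=1 t=1,i=5
  #.##.|#  b22=1 t=1,i=2
  #.#.#|#  b21=1 t=0,i=6
  #.#..|#  b20=1 t=0,i=10
  #..##|.  b19=0 t=3,i=9
  #..#.|#  b18=1 t=5,i=1
  #...#|#  b17=1 t=0,i=2
  #....|#  b16=1 t=4,i=9
  .####|.  b15=0 t=1,i=6
  .###.|.  b14=0 t=1,i=13
  .##.#|#  b13=1 t=1,i=3
  .##..|.  b12=0 t=2,i=8
  .#.##|.  b11=0 t=2,i=6
  .#.#.|#  b10=1 t=0,i=5
  .#..#|.  b9=0 t=3,i=8
  .#...|.  b8=0 t=0,i=1
  ..###|.  b7=0 t=3,i=10
  ..##.|#  b6=1 t=2,i=2
  ..#.#|.  b5=0 t=0,i=4
  ..#..|#  b4=1 t=0,i=0
  ...##|#  b3=1 t=2,i=1
  ...#.|#  b2=1 t=0,i=3
  ....#|#  b1=1 t=4,i=12
  .....|#  b0=1 t=4,i=10
  bits 10000100111101110010010001011111 = 2230789215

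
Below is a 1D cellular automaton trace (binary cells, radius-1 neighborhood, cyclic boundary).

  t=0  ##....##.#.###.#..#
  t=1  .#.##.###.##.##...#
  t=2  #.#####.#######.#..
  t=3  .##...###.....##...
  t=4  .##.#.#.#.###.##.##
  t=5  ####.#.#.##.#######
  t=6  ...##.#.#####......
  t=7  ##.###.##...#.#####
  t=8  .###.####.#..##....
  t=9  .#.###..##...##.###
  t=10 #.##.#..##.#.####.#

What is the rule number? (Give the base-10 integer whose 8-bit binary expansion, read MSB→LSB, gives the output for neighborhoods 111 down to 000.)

  ### -> .   bit 7 = 0  t=0,i=0
  ##. -> #   bit 6 = 1  t=0,i=1
  #.# -> #   bit 5 = 1  t=0,i=8
  #.. -> .   bit 4 = 0  t=0,i=2
  .## -> #   bit 3 = 1  t=0,i=6
  .#. -> .   bit 2 = 0  t=0,i=9
  ..# -> .   bit 1 = 0  t=0,i=5
  ... -> #   bit 0 = 1  t=0,i=3
  bits 01101001 = 105

105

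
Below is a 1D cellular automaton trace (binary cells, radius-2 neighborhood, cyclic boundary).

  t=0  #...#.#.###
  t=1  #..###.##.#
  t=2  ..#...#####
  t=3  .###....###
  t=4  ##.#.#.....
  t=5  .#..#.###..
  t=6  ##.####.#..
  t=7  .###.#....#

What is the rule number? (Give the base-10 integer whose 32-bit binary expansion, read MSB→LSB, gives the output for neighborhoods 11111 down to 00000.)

3637325109

  ##### -> #   bit 31 = 1  t=2,i=8
  ####. -> #   bit 30 = 1  t=0,i=10
  ###.# -> .   bit 29 = 0  t=1,i=5
  ###.. -> #   bit 28 = 1  t=0,i=0
  ##.## -> #   bit 27 = 1  t=1,i=6
  ##.#. -> .   bit 26 = 0  t=4,i=2
  ##..# -> .   bit 25 = 0  t=1,i=1
  ##... -> .   bit 24 = 0  t=0,i=1
  #.### -> #   bit 23 = 1  t=0,i=8
  #.##. -> #   bit 22 = 1  t=1,i=7
  #.#.# -> .   bit 21 = 0  t=0,i=6
  #.#.. -> .   bit 20 = 0  t=4,i=5
  #..## -> #   bit 19 = 1  t=1,i=2
  #..#. -> #   bit 18 = 1  t=2,i=1
  #...# -> .   bit 17 = 0  t=0,i=2
  #.... -> #   bit 16 = 1  t=3,i=5
  .#### -> .   bit 15 = 0  t=0,i=9
  .###. -> .   bit 14 = 0  t=1,i=4
  .##.# -> #   bit 13 = 1  t=1,i=8
  .##.. -> .   bit 12 = 0  t=1,i=0
  .#.## -> #   bit 11 = 1  t=0,i=7
  .#.#. -> #   bit 10 = 1  t=0,i=5
  .#..# -> .   bit 9 = 0  t=5,i=2
  .#... -> #   bit 8 = 1  t=2,i=3
  ..### -> .   bit 7 = 0  t=1,i=3
  ..##. -> .   bit 6 = 0  t=4,i=0
  ..#.# -> #   bit 5 = 1  t=0,i=4
  ..#.. -> #   bit 4 = 1  t=2,i=2
  ...## -> .   bit 3 = 0  t=2,i=5
  ...#. -> #   bit 2 = 1  t=0,i=3
  ....# -> .   bit 1 = 0  t=3,i=6
  ..... -> #   bit 0 = 1  t=4,i=8
  bits 11011000110011010010110100110101 = 3637325109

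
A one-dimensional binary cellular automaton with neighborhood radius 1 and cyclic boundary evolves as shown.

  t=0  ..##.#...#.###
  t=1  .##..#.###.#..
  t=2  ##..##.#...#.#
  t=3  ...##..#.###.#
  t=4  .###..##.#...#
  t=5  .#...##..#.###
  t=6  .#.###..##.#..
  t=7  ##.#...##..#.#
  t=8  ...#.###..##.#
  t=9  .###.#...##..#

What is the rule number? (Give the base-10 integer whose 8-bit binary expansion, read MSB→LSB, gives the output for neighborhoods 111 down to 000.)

15

  ###|.  b7=0 t=0,i=12
  ##.|.  b6=0 t=0,i=3
  #.#|.  b5=0 t=0,i=4
  #..|.  b4=0 t=0,i=0
  .##|#  b3=1 t=0,i=2
  .#.|#  b2=1 t=0,i=5
  ..#|#  b1=1 t=0,i=1
  ...|#  b0=1 t=0,i=7
  bits 00001111 = 15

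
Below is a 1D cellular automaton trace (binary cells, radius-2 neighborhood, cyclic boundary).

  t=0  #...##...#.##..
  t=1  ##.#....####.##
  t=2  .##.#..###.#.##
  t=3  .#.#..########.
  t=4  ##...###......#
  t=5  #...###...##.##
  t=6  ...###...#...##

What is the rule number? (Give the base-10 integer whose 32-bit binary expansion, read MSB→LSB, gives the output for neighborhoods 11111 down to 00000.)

653052349

  nb #####: next=.  (t=3,i=8, bit31=0)
  nb ####.: next=.  (t=1,i=0, bit30=0)
  nb ###.#: next=#  (t=1,i=1, bit29=1)
  nb ###..: next=.  (t=3,i=13, bit28=0)
  nb ##.##: next=.  (t=1,i=12, bit27=0)
  nb ##.#.: next=#  (t=1,i=2, bit26=1)
  nb ##..#: next=#  (t=0,i=13, bit25=1)
  nb ##...: next=.  (t=0,i=6, bit24=0)
  nb #.###: next=#  (t=1,i=13, bit23=1)
  nb #.##.: next=#  (t=0,i=11, bit22=1)
  nb #.#.#: next=#  (t=2,i=11, bit21=1)
  nb #.#..: next=.  (t=1,i=3, bit20=0)
  nb #..##: next=#  (t=2,i=6, bit19=1)
  nb #..#.: next=#  (t=0,i=14, bit18=1)
  nb #...#: next=.  (t=0,i=2, bit17=0)
  nb #....: next=.  (t=1,i=5, bit16=0)
  nb .####: next=#  (t=1,i=9, bit15=1)
  nb .###.: next=#  (t=2,i=8, bit14=1)
  nb .##.#: next=.  (t=2,i=2, bit13=0)
  nb .##..: next=.  (t=0,i=5, bit12=0)
  nb .#.##: next=#  (t=0,i=10, bit11=1)
  nb .#.#.: next=.  (t=3,i=2, bit10=0)
  nb .#..#: next=.  (t=2,i=5, bit9=0)
  nb .#...: next=#  (t=0,i=1, bit8=1)
  nb ..###: next=#  (t=1,i=8, bit7=1)
  nb ..##.: next=.  (t=0,i=4, bit6=0)
  nb ..#.#: next=#  (t=0,i=9, bit5=1)
  nb ..#..: next=#  (t=0,i=0, bit4=1)
  nb ...##: next=#  (t=0,i=3, bit3=1)
  nb ...#.: next=#  (t=0,i=8, bit2=1)
  nb ....#: next=.  (t=1,i=6, bit1=0)
  nb .....: next=#  (t=4,i=10, bit0=1)
  bits 00100110111011001100100110111101 = 653052349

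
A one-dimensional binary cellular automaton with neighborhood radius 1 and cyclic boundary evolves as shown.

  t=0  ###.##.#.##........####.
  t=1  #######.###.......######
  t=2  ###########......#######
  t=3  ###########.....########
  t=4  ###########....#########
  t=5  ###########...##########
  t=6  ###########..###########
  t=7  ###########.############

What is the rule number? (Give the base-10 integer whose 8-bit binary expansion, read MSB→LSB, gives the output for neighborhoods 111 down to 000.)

  nb ###: next=#  (t=0,i=1, bit7=1)
  nb ##.: next=#  (t=0,i=2, bit6=1)
  nb #.#: next=#  (t=0,i=3, bit5=1)
  nb #..: next=.  (t=0,i=11, bit4=0)
  nb .##: next=#  (t=0,i=0, bit3=1)
  nb .#.: next=.  (t=0,i=7, bit2=0)
  nb ..#: next=#  (t=0,i=18, bit1=1)
  nb ...: next=.  (t=0,i=12, bit0=0)
  bits 11101010 = 234

234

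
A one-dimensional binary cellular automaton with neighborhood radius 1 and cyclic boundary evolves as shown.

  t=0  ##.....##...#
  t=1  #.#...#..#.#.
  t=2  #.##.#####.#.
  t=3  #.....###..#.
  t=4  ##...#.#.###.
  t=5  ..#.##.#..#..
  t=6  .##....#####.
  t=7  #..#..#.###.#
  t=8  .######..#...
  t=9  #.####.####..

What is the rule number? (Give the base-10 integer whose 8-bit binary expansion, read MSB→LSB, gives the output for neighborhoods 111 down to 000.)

150

  [7] ### => #  t=0,i=0
  [6] ##. => .  t=0,i=1
  [5] #.# => .  t=1,i=1
  [4] #.. => #  t=0,i=2
  [3] .## => .  t=0,i=7
  [2] .#. => #  t=1,i=0
  [1] ..# => #  t=0,i=6
  [0] ... => .  t=0,i=3
  bits 10010110 = 150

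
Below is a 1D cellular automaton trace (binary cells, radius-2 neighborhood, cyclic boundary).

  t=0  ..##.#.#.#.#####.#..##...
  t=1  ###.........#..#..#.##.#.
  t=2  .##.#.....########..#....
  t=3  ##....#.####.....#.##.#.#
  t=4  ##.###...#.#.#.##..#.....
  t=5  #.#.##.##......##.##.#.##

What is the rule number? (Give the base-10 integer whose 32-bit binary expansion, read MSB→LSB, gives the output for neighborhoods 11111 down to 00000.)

  ##### -> .   bit 31 = 0  t=0,i=13
  ####. -> .   bit 30 = 0  t=0,i=14
  ###.# -> #   bit 29 = 1  t=0,i=15
  ###.. -> #   bit 28 = 1  t=1,i=2
  ##.## -> #   bit 27 = 1  t=4,i=2
  ##.#. -> .   bit 26 = 0  t=0,i=4
  ##..# -> .   bit 25 = 0  t=2,i=18
  ##... -> .   bit 24 = 0  t=0,i=22
  #.### -> .   bit 23 = 0  t=0,i=11
  #.##. -> #   bit 22 = 1  t=1,i=20
  #.#.# -> .   bit 21 = 0  t=0,i=5
  #.#.. -> .   bit 20 = 0  t=0,i=17
  #..## -> .   bit 19 = 0  t=0,i=19
  #..#. -> #   bit 18 = 1  t=1,i=14
  #...# -> #   bit 17 = 1  t=4,i=7
  #.... -> #   bit 16 = 1  t=0,i=23
  .#### -> #   bit 15 = 1  t=0,i=12
  .###. -> #   bit 14 = 1  t=1,i=1
  .##.# -> .   bit 13 = 0  t=0,i=3
  .##.. -> #   bit 12 = 1  t=0,i=21
  .#.## -> .   bit 11 = 0  t=0,i=10
  .#.#. -> .   bit 10 = 0  t=0,i=6
  .#..# -> #   bit 9 = 1  t=0,i=18
  .#... -> .   bit 8 = 0  t=2,i=5
  ..### -> #   bit 7 = 1  t=2,i=10
  ..##. -> #   bit 6 = 1  t=0,i=2
  ..#.# -> .   bit 5 = 0  t=1,i=18
  ..#.. -> #   bit 4 = 1  t=1,i=12
  ...## -> #   bit 3 = 1  t=0,i=1
  ...#. -> #   bit 2 = 1  t=1,i=11
  ....# -> #   bit 1 = 1  t=0,i=0
  ..... -> .   bit 0 = 0  t=0,i=24
  bits 00111000010001111101001011011110 = 944231134

944231134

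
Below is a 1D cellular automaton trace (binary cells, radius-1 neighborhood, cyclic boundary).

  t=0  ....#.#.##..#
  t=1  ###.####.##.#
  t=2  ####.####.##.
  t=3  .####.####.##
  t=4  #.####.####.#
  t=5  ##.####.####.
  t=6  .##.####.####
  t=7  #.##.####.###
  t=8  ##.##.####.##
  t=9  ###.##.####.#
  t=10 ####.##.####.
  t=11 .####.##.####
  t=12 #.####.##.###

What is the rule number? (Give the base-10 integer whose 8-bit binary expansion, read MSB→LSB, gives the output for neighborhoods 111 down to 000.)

  ###|#  b7=1 t=1,i=0
  ##.|#  b6=1 t=0,i=9
  #.#|#  b5=1 t=0,i=5
  #..|#  b4=1 t=0,i=0
  .##|.  b3=0 t=0,i=8
  .#.|#  b2=1 t=0,i=4
  ..#|.  b1=0 t=0,i=3
  ...|#  b0=1 t=0,i=1
  bits 11110101 = 245

245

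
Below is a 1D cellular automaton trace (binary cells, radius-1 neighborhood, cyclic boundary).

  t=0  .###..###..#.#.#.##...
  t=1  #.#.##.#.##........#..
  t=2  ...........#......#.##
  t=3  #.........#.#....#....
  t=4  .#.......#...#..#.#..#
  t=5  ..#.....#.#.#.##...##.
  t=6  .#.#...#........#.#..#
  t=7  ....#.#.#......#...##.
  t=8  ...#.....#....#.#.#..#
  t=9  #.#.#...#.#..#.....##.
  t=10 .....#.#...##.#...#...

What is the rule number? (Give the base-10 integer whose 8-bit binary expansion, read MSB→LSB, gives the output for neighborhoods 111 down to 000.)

146

  ###|#  b7=1 t=0,i=2
  ##.|.  b6=0 t=0,i=3
  #.#|.  b5=0 t=0,i=12
  #..|#  b4=1 t=0,i=4
  .##|.  b3=0 t=0,i=1
  .#.|.  b2=0 t=0,i=11
  ..#|#  b1=1 t=0,i=0
  ...|.  b0=0 t=0,i=20
  bits 10010010 = 146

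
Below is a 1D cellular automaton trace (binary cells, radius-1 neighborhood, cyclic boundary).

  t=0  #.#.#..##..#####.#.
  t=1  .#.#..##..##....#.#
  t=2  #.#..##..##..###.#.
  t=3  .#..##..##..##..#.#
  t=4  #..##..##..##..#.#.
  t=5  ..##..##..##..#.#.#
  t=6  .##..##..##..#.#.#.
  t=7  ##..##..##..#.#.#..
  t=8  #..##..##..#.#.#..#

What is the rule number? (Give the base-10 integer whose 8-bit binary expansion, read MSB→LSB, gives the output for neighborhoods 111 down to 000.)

  [7] ### => .  t=0,i=12
  [6] ##. => .  t=0,i=8
  [5] #.# => #  t=0,i=1
  [4] #.. => .  t=0,i=5
  [3] .## => #  t=0,i=7
  [2] .#. => .  t=0,i=0
  [1] ..# => #  t=0,i=6
  [0] ... => #  t=1,i=13
  bits 00101011 = 43

43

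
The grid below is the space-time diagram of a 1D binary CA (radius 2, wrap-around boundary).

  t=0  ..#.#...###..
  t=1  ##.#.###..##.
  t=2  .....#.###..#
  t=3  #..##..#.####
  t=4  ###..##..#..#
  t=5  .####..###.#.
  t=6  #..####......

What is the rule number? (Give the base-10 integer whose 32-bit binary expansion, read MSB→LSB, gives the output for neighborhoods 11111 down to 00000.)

1536034078

  [31] ##### => .  t=3,i=11
  [30] ####. => #  t=3,i=12
  [29] ###.# => .  t=5,i=9
  [28] ###.. => #  t=0,i=10
  [27] ##.## => #  t=1,i=12
  [26] ##.#. => .  t=1,i=2
  [25] ##..# => #  t=1,i=8
  [24] ##... => #  t=0,i=11
  [23] #.### => #  t=1,i=5
  [22] #.##. => .  t=1,i=0
  [21] #.#.# => .  t=1,i=3
  [20] #.#.. => .  t=0,i=4
  [19] #..## => #  t=1,i=9
  [18] #..#. => #  t=2,i=11
  [17] #...# => #  t=0,i=6
  [16] #.... => .  t=0,i=12
  [15] .#### => .  t=3,i=10
  [14] .###. => .  t=0,i=9
  [13] .##.# => .  t=1,i=1
  [12] .##.. => .  t=3,i=4
  [11] .#.## => .  t=1,i=4
  [10] .#.#. => #  t=0,i=3
  [9] .#..# => .  t=4,i=10
  [8] .#... => #  t=0,i=5
  [7] ..### => .  t=0,i=8
  [6] ..##. => .  t=1,i=10
  [5] ..#.# => .  t=0,i=2
  [4] ..#.. => #  t=2,i=12
  [3] ...## => #  t=0,i=7
  [2] ...#. => #  t=0,i=1
  [1] ....# => #  t=0,i=0
  [0] ..... => .  t=2,i=2
  bits 01011011100011100000010100011110 = 1536034078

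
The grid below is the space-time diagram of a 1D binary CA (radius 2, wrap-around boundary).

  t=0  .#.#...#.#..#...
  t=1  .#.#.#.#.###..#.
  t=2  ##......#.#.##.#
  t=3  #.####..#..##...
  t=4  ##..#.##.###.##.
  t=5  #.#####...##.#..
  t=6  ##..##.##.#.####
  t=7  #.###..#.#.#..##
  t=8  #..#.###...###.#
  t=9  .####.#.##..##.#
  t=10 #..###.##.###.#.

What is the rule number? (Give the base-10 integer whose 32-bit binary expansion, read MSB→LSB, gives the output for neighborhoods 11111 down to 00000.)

  [31] ##### => #  t=5,i=4
  [30] ####. => #  t=3,i=4
  [29] ###.# => #  t=4,i=11
  [28] ###.. => .  t=1,i=11
  [27] ##.## => .  t=2,i=14
  [26] ##.#. => #  t=5,i=12
  [25] ##..# => #  t=1,i=12
  [24] ##... => #  t=2,i=2
  [23] #.### => .  t=1,i=9
  [22] #.##. => #  t=2,i=12
  [21] #.#.# => .  t=1,i=3
  [20] #.#.. => #  t=0,i=3
  [19] #..## => #  t=3,i=10
  [18] #..#. => #  t=0,i=11
  [17] #...# => #  t=0,i=5
  [16] #.... => #  t=0,i=14
  [15] .#### => .  t=3,i=3
  [14] .###. => #  t=1,i=10
  [13] .##.# => .  t=2,i=13
  [12] .##.. => .  t=3,i=12
  [11] .#.## => #  t=1,i=8
  [10] .#.#. => .  t=0,i=2
  [9] .#..# => #  t=0,i=10
  [8] .#... => .  t=0,i=4
  [7] ..### => .  t=7,i=14
  [6] ..##. => #  t=3,i=11
  [5] ..#.# => #  t=0,i=1
  [4] ..#.. => .  t=0,i=12
  [3] ...## => .  t=5,i=9
  [2] ...#. => .  t=0,i=0
  [1] ....# => .  t=0,i=15
  [0] ..... => #  t=2,i=4
  bits 11100111010111110100101001100001 = 3881781857

3881781857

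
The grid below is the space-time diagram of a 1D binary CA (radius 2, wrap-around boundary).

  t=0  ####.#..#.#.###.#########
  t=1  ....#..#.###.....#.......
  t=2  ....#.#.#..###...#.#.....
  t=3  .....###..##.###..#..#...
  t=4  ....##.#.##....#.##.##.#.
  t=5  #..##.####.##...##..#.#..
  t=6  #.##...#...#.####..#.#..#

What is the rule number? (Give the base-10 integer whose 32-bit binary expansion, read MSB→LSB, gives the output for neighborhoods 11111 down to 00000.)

  nb #####: next=.  (t=0,i=0, bit31=0)
  nb ####.: next=.  (t=0,i=2, bit30=0)
  nb ###.#: next=.  (t=0,i=3, bit29=0)
  nb ###..: next=#  (t=1,i=11, bit28=1)
  nb ##.##: next=.  (t=0,i=15, bit27=0)
  nb ##.#.: next=#  (t=0,i=4, bit26=1)
  nb ##..#: next=.  (t=3,i=8, bit25=0)
  nb ##...: next=#  (t=1,i=12, bit24=1)
  nb #.###: next=.  (t=0,i=12, bit23=0)
  nb #.##.: next=#  (t=4,i=9, bit22=1)
  nb #.#.#: next=#  (t=0,i=10, bit21=1)
  nb #.#..: next=.  (t=0,i=5, bit20=0)
  nb #..##: next=#  (t=2,i=10, bit19=1)
  nb #..#.: next=#  (t=0,i=7, bit18=1)
  nb #...#: next=#  (t=2,i=15, bit17=1)
  nb #....: next=#  (t=1,i=13, bit16=1)
  nb .####: next=#  (t=0,i=17, bit15=1)
  nb .###.: next=.  (t=0,i=13, bit14=0)
  nb .##.#: next=.  (t=3,i=11, bit13=0)
  nb .##..: next=.  (t=4,i=10, bit12=0)
  nb .#.##: next=#  (t=0,i=11, bit11=1)
  nb .#.#.: next=#  (t=0,i=9, bit10=1)
  nb .#..#: next=.  (t=0,i=6, bit9=0)
  nb .#...: next=.  (t=1,i=18, bit8=0)
  nb ..###: next=#  (t=2,i=11, bit7=1)
  nb ..##.: next=#  (t=3,i=10, bit6=1)
  nb ..#.#: next=.  (t=0,i=8, bit5=0)
  nb ..#..: next=#  (t=1,i=4, bit4=1)
  nb ...##: next=#  (t=3,i=4, bit3=1)
  nb ...#.: next=.  (t=1,i=3, bit2=0)
  nb ....#: next=.  (t=1,i=2, bit1=0)
  nb .....: next=.  (t=1,i=0, bit0=0)
  bits 00010101011011111000110011011000 = 359632088

359632088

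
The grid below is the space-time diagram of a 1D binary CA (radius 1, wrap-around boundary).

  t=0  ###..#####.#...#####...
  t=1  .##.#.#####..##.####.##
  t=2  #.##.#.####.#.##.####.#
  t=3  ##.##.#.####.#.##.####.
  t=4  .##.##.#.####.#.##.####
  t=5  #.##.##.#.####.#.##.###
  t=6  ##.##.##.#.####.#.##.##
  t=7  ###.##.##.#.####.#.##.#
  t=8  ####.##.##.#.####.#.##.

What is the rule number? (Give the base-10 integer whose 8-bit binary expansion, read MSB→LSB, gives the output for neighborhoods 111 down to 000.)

  [7] ### => #  t=0,i=1
  [6] ##. => #  t=0,i=2
  [5] #.# => #  t=0,i=10
  [4] #.. => .  t=0,i=3
  [3] .## => .  t=0,i=0
  [2] .#. => .  t=0,i=11
  [1] ..# => #  t=0,i=4
  [0] ... => #  t=0,i=13
  bits 11100011 = 227

227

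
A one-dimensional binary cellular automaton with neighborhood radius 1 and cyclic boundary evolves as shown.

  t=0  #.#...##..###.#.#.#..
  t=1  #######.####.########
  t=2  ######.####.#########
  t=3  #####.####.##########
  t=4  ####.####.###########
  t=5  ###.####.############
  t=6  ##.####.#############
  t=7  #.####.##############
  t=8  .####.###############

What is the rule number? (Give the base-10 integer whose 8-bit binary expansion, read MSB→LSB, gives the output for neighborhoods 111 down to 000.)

  ### -> #   bit 7 = 1  t=0,i=11
  ##. -> .   bit 6 = 0  t=0,i=7
  #.# -> #   bit 5 = 1  t=0,i=1
  #.. -> #   bit 4 = 1  t=0,i=3
  .## -> #   bit 3 = 1  t=0,i=6
  .#. -> #   bit 2 = 1  t=0,i=0
  ..# -> #   bit 1 = 1  t=0,i=5
  ... -> #   bit 0 = 1  t=0,i=4
  bits 10111111 = 191

191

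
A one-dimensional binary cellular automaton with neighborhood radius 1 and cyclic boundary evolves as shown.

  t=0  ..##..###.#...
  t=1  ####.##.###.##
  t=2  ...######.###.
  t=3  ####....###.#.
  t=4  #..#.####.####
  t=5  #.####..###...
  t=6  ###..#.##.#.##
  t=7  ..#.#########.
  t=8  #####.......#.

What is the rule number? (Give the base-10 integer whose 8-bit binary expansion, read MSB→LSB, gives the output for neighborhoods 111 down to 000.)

  ###|.  b7=0 t=0,i=7
  ##.|#  b6=1 t=0,i=3
  #.#|#  b5=1 t=0,i=9
  #..|.  b4=0 t=0,i=4
  .##|#  b3=1 t=0,i=2
  .#.|#  b2=1 t=0,i=10
  ..#|#  b1=1 t=0,i=1
  ...|#  b0=1 t=0,i=0
  bits 01101111 = 111

111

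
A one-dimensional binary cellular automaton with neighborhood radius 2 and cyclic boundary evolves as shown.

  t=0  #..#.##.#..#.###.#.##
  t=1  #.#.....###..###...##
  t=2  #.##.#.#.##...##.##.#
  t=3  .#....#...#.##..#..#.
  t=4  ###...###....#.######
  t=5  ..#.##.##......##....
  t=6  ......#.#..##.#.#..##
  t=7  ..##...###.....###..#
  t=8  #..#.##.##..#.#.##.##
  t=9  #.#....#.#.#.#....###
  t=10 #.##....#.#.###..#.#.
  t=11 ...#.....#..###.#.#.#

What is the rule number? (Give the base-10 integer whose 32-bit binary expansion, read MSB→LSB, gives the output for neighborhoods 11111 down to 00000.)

949409561

  [31] ##### => .  t=4,i=0
  [30] ####. => .  t=4,i=1
  [29] ###.# => #  t=0,i=15
  [28] ###.. => #  t=0,i=0
  [27] ##.## => #  t=2,i=1
  [26] ##.#. => .  t=0,i=7
  [25] ##..# => .  t=0,i=1
  [24] ##... => .  t=1,i=16
  [23] #.### => #  t=0,i=13
  [22] #.##. => .  t=0,i=5
  [21] #.#.# => .  t=0,i=17
  [20] #.#.. => #  t=0,i=8
  [19] #..## => .  t=1,i=12
  [18] #..#. => #  t=0,i=2
  [17] #...# => #  t=1,i=17
  [16] #.... => .  t=1,i=4
  [15] .#### => #  t=4,i=16
  [14] .###. => #  t=0,i=14
  [13] .##.# => .  t=0,i=6
  [12] .##.. => #  t=2,i=10
  [11] .#.## => .  t=0,i=4
  [10] .#.#. => #  t=2,i=6
  [9] .#..# => #  t=0,i=9
  [8] .#... => #  t=1,i=3
  [7] ..### => .  t=1,i=8
  [6] ..##. => .  t=2,i=14
  [5] ..#.# => .  t=0,i=3
  [4] ..#.. => #  t=3,i=1
  [3] ...## => #  t=1,i=7
  [2] ...#. => .  t=3,i=5
  [1] ....# => .  t=1,i=6
  [0] ..... => #  t=1,i=5
  bits 00111000100101101101011100011001 = 949409561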